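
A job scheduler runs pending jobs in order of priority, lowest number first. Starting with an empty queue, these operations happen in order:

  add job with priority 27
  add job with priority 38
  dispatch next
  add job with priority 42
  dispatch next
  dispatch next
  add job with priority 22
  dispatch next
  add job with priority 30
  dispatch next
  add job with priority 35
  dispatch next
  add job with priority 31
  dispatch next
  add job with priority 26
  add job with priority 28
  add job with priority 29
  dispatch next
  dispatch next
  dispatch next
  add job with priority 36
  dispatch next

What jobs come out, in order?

insert 27 → {27}
insert 38 → {27, 38}
dispatch next → 27; now {38}
insert 42 → {38, 42}
dispatch next → 38; now {42}
dispatch next → 42; now {}
insert 22 → {22}
dispatch next → 22; now {}
insert 30 → {30}
dispatch next → 30; now {}
insert 35 → {35}
dispatch next → 35; now {}
insert 31 → {31}
dispatch next → 31; now {}
insert 26 → {26}
insert 28 → {26, 28}
insert 29 → {26, 28, 29}
dispatch next → 26; now {28, 29}
dispatch next → 28; now {29}
dispatch next → 29; now {}
insert 36 → {36}
dispatch next → 36; now {}

27 → 38 → 42 → 22 → 30 → 35 → 31 → 26 → 28 → 29 → 36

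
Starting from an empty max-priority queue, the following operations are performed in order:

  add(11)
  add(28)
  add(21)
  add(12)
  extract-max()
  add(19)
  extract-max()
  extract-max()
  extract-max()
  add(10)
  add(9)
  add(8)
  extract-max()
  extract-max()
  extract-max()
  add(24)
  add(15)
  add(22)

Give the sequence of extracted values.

28, 21, 19, 12, 11, 10, 9

insert 11 → {11}
insert 28 → {28, 11}
insert 21 → {28, 21, 11}
insert 12 → {28, 21, 12, 11}
extract-max → 28; now {21, 12, 11}
insert 19 → {21, 19, 12, 11}
extract-max → 21; now {19, 12, 11}
extract-max → 19; now {12, 11}
extract-max → 12; now {11}
insert 10 → {11, 10}
insert 9 → {11, 10, 9}
insert 8 → {11, 10, 9, 8}
extract-max → 11; now {10, 9, 8}
extract-max → 10; now {9, 8}
extract-max → 9; now {8}
insert 24 → {24, 8}
insert 15 → {24, 15, 8}
insert 22 → {24, 22, 15, 8}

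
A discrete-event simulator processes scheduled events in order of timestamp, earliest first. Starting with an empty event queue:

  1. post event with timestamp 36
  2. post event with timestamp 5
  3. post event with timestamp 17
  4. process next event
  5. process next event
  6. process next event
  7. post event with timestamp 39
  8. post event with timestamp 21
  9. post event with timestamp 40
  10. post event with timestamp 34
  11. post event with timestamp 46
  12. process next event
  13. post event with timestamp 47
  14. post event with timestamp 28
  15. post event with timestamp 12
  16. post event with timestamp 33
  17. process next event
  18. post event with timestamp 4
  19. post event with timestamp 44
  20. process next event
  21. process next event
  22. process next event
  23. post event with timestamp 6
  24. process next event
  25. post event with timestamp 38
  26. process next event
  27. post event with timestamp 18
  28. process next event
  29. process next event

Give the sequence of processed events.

5, 17, 36, 21, 12, 4, 28, 33, 6, 34, 18, 38

insert 36 → {36}
insert 5 → {5, 36}
insert 17 → {5, 17, 36}
process next event → 5; now {17, 36}
process next event → 17; now {36}
process next event → 36; now {}
insert 39 → {39}
insert 21 → {21, 39}
insert 40 → {21, 39, 40}
insert 34 → {21, 34, 39, 40}
insert 46 → {21, 34, 39, 40, 46}
process next event → 21; now {34, 39, 40, 46}
insert 47 → {34, 39, 40, 46, 47}
insert 28 → {28, 34, 39, 40, 46, 47}
insert 12 → {12, 28, 34, 39, 40, 46, 47}
insert 33 → {12, 28, 33, 34, 39, 40, 46, 47}
process next event → 12; now {28, 33, 34, 39, 40, 46, 47}
insert 4 → {4, 28, 33, 34, 39, 40, 46, 47}
insert 44 → {4, 28, 33, 34, 39, 40, 44, 46, 47}
process next event → 4; now {28, 33, 34, 39, 40, 44, 46, 47}
process next event → 28; now {33, 34, 39, 40, 44, 46, 47}
process next event → 33; now {34, 39, 40, 44, 46, 47}
insert 6 → {6, 34, 39, 40, 44, 46, 47}
process next event → 6; now {34, 39, 40, 44, 46, 47}
insert 38 → {34, 38, 39, 40, 44, 46, 47}
process next event → 34; now {38, 39, 40, 44, 46, 47}
insert 18 → {18, 38, 39, 40, 44, 46, 47}
process next event → 18; now {38, 39, 40, 44, 46, 47}
process next event → 38; now {39, 40, 44, 46, 47}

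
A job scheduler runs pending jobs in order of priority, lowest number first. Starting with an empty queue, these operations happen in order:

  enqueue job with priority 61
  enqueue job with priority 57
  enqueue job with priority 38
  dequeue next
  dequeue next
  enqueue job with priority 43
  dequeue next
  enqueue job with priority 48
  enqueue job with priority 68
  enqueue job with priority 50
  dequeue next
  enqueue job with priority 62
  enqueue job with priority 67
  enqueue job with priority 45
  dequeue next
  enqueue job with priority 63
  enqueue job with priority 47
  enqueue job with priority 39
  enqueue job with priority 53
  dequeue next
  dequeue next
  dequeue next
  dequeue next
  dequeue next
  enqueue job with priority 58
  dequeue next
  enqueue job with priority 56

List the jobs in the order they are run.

insert 61 → {61}
insert 57 → {57, 61}
insert 38 → {38, 57, 61}
dequeue next → 38; now {57, 61}
dequeue next → 57; now {61}
insert 43 → {43, 61}
dequeue next → 43; now {61}
insert 48 → {48, 61}
insert 68 → {48, 61, 68}
insert 50 → {48, 50, 61, 68}
dequeue next → 48; now {50, 61, 68}
insert 62 → {50, 61, 62, 68}
insert 67 → {50, 61, 62, 67, 68}
insert 45 → {45, 50, 61, 62, 67, 68}
dequeue next → 45; now {50, 61, 62, 67, 68}
insert 63 → {50, 61, 62, 63, 67, 68}
insert 47 → {47, 50, 61, 62, 63, 67, 68}
insert 39 → {39, 47, 50, 61, 62, 63, 67, 68}
insert 53 → {39, 47, 50, 53, 61, 62, 63, 67, 68}
dequeue next → 39; now {47, 50, 53, 61, 62, 63, 67, 68}
dequeue next → 47; now {50, 53, 61, 62, 63, 67, 68}
dequeue next → 50; now {53, 61, 62, 63, 67, 68}
dequeue next → 53; now {61, 62, 63, 67, 68}
dequeue next → 61; now {62, 63, 67, 68}
insert 58 → {58, 62, 63, 67, 68}
dequeue next → 58; now {62, 63, 67, 68}
insert 56 → {56, 62, 63, 67, 68}

[38, 57, 43, 48, 45, 39, 47, 50, 53, 61, 58]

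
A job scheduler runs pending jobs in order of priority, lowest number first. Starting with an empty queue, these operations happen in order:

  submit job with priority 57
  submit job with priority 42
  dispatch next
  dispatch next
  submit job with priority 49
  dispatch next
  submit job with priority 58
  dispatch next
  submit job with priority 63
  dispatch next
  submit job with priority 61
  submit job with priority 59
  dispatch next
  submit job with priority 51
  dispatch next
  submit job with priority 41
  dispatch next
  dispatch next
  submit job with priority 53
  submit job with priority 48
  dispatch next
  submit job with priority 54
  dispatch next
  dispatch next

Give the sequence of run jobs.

insert 57 → {57}
insert 42 → {42, 57}
dispatch next → 42; now {57}
dispatch next → 57; now {}
insert 49 → {49}
dispatch next → 49; now {}
insert 58 → {58}
dispatch next → 58; now {}
insert 63 → {63}
dispatch next → 63; now {}
insert 61 → {61}
insert 59 → {59, 61}
dispatch next → 59; now {61}
insert 51 → {51, 61}
dispatch next → 51; now {61}
insert 41 → {41, 61}
dispatch next → 41; now {61}
dispatch next → 61; now {}
insert 53 → {53}
insert 48 → {48, 53}
dispatch next → 48; now {53}
insert 54 → {53, 54}
dispatch next → 53; now {54}
dispatch next → 54; now {}

42, 57, 49, 58, 63, 59, 51, 41, 61, 48, 53, 54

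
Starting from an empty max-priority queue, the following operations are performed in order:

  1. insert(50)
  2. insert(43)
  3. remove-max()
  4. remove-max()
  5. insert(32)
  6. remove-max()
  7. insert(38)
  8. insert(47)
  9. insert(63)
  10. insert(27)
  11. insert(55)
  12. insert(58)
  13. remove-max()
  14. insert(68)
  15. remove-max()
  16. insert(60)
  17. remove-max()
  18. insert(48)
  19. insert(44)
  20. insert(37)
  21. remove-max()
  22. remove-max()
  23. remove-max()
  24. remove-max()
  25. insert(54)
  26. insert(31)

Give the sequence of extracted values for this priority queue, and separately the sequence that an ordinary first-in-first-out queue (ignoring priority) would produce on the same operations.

priority queue: 50 → 43 → 32 → 63 → 68 → 60 → 58 → 55 → 48 → 47; FIFO queue: 50, 43, 32, 38, 47, 63, 27, 55, 58, 68

insert 50 → {50}
insert 43 → {50, 43}
remove-max → 50; now {43}
remove-max → 43; now {}
insert 32 → {32}
remove-max → 32; now {}
insert 38 → {38}
insert 47 → {47, 38}
insert 63 → {63, 47, 38}
insert 27 → {63, 47, 38, 27}
insert 55 → {63, 55, 47, 38, 27}
insert 58 → {63, 58, 55, 47, 38, 27}
remove-max → 63; now {58, 55, 47, 38, 27}
insert 68 → {68, 58, 55, 47, 38, 27}
remove-max → 68; now {58, 55, 47, 38, 27}
insert 60 → {60, 58, 55, 47, 38, 27}
remove-max → 60; now {58, 55, 47, 38, 27}
insert 48 → {58, 55, 48, 47, 38, 27}
insert 44 → {58, 55, 48, 47, 44, 38, 27}
insert 37 → {58, 55, 48, 47, 44, 38, 37, 27}
remove-max → 58; now {55, 48, 47, 44, 38, 37, 27}
remove-max → 55; now {48, 47, 44, 38, 37, 27}
remove-max → 48; now {47, 44, 38, 37, 27}
remove-max → 47; now {44, 38, 37, 27}
insert 54 → {54, 44, 38, 37, 27}
insert 31 → {54, 44, 38, 37, 31, 27}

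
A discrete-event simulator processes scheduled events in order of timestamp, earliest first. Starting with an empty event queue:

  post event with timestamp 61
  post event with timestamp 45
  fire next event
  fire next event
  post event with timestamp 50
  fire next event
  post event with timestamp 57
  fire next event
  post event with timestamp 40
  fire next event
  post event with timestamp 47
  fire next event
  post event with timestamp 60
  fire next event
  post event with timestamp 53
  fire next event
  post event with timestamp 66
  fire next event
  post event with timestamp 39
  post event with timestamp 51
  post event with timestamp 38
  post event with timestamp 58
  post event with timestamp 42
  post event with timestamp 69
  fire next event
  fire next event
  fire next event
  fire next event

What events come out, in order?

45, 61, 50, 57, 40, 47, 60, 53, 66, 38, 39, 42, 51

insert 61 → {61}
insert 45 → {45, 61}
fire next event → 45; now {61}
fire next event → 61; now {}
insert 50 → {50}
fire next event → 50; now {}
insert 57 → {57}
fire next event → 57; now {}
insert 40 → {40}
fire next event → 40; now {}
insert 47 → {47}
fire next event → 47; now {}
insert 60 → {60}
fire next event → 60; now {}
insert 53 → {53}
fire next event → 53; now {}
insert 66 → {66}
fire next event → 66; now {}
insert 39 → {39}
insert 51 → {39, 51}
insert 38 → {38, 39, 51}
insert 58 → {38, 39, 51, 58}
insert 42 → {38, 39, 42, 51, 58}
insert 69 → {38, 39, 42, 51, 58, 69}
fire next event → 38; now {39, 42, 51, 58, 69}
fire next event → 39; now {42, 51, 58, 69}
fire next event → 42; now {51, 58, 69}
fire next event → 51; now {58, 69}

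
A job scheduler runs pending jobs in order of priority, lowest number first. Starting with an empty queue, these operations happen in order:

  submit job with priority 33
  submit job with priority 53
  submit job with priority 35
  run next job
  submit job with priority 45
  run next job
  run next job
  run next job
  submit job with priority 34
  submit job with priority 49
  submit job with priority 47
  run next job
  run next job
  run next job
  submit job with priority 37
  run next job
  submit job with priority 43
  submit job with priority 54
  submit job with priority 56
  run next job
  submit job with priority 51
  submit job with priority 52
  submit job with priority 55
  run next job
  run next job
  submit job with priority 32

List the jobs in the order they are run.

[33, 35, 45, 53, 34, 47, 49, 37, 43, 51, 52]

insert 33 → {33}
insert 53 → {33, 53}
insert 35 → {33, 35, 53}
run next job → 33; now {35, 53}
insert 45 → {35, 45, 53}
run next job → 35; now {45, 53}
run next job → 45; now {53}
run next job → 53; now {}
insert 34 → {34}
insert 49 → {34, 49}
insert 47 → {34, 47, 49}
run next job → 34; now {47, 49}
run next job → 47; now {49}
run next job → 49; now {}
insert 37 → {37}
run next job → 37; now {}
insert 43 → {43}
insert 54 → {43, 54}
insert 56 → {43, 54, 56}
run next job → 43; now {54, 56}
insert 51 → {51, 54, 56}
insert 52 → {51, 52, 54, 56}
insert 55 → {51, 52, 54, 55, 56}
run next job → 51; now {52, 54, 55, 56}
run next job → 52; now {54, 55, 56}
insert 32 → {32, 54, 55, 56}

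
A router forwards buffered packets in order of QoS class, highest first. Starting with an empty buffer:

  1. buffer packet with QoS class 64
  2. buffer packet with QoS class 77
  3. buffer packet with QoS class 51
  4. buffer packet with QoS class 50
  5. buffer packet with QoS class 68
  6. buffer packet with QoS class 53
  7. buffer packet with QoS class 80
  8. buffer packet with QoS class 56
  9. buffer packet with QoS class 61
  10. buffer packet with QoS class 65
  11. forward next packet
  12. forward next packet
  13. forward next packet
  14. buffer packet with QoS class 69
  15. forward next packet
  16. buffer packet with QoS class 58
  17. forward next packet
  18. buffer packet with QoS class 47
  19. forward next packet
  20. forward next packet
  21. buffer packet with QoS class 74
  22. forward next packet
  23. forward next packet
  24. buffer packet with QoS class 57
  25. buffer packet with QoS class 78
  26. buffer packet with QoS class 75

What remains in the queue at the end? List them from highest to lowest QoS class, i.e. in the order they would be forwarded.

insert 64 → {64}
insert 77 → {77, 64}
insert 51 → {77, 64, 51}
insert 50 → {77, 64, 51, 50}
insert 68 → {77, 68, 64, 51, 50}
insert 53 → {77, 68, 64, 53, 51, 50}
insert 80 → {80, 77, 68, 64, 53, 51, 50}
insert 56 → {80, 77, 68, 64, 56, 53, 51, 50}
insert 61 → {80, 77, 68, 64, 61, 56, 53, 51, 50}
insert 65 → {80, 77, 68, 65, 64, 61, 56, 53, 51, 50}
forward next packet → 80; now {77, 68, 65, 64, 61, 56, 53, 51, 50}
forward next packet → 77; now {68, 65, 64, 61, 56, 53, 51, 50}
forward next packet → 68; now {65, 64, 61, 56, 53, 51, 50}
insert 69 → {69, 65, 64, 61, 56, 53, 51, 50}
forward next packet → 69; now {65, 64, 61, 56, 53, 51, 50}
insert 58 → {65, 64, 61, 58, 56, 53, 51, 50}
forward next packet → 65; now {64, 61, 58, 56, 53, 51, 50}
insert 47 → {64, 61, 58, 56, 53, 51, 50, 47}
forward next packet → 64; now {61, 58, 56, 53, 51, 50, 47}
forward next packet → 61; now {58, 56, 53, 51, 50, 47}
insert 74 → {74, 58, 56, 53, 51, 50, 47}
forward next packet → 74; now {58, 56, 53, 51, 50, 47}
forward next packet → 58; now {56, 53, 51, 50, 47}
insert 57 → {57, 56, 53, 51, 50, 47}
insert 78 → {78, 57, 56, 53, 51, 50, 47}
insert 75 → {78, 75, 57, 56, 53, 51, 50, 47}

78 → 75 → 57 → 56 → 53 → 51 → 50 → 47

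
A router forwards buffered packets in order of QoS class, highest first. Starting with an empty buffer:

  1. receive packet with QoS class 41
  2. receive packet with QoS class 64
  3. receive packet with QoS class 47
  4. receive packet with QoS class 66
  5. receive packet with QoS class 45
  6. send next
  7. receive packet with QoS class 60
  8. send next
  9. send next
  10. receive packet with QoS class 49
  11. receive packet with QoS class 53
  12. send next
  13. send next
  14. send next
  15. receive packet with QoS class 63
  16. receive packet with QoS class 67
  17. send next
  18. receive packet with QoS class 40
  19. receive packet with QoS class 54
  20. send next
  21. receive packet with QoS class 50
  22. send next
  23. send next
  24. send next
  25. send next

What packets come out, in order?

insert 41 → {41}
insert 64 → {64, 41}
insert 47 → {64, 47, 41}
insert 66 → {66, 64, 47, 41}
insert 45 → {66, 64, 47, 45, 41}
send next → 66; now {64, 47, 45, 41}
insert 60 → {64, 60, 47, 45, 41}
send next → 64; now {60, 47, 45, 41}
send next → 60; now {47, 45, 41}
insert 49 → {49, 47, 45, 41}
insert 53 → {53, 49, 47, 45, 41}
send next → 53; now {49, 47, 45, 41}
send next → 49; now {47, 45, 41}
send next → 47; now {45, 41}
insert 63 → {63, 45, 41}
insert 67 → {67, 63, 45, 41}
send next → 67; now {63, 45, 41}
insert 40 → {63, 45, 41, 40}
insert 54 → {63, 54, 45, 41, 40}
send next → 63; now {54, 45, 41, 40}
insert 50 → {54, 50, 45, 41, 40}
send next → 54; now {50, 45, 41, 40}
send next → 50; now {45, 41, 40}
send next → 45; now {41, 40}
send next → 41; now {40}

[66, 64, 60, 53, 49, 47, 67, 63, 54, 50, 45, 41]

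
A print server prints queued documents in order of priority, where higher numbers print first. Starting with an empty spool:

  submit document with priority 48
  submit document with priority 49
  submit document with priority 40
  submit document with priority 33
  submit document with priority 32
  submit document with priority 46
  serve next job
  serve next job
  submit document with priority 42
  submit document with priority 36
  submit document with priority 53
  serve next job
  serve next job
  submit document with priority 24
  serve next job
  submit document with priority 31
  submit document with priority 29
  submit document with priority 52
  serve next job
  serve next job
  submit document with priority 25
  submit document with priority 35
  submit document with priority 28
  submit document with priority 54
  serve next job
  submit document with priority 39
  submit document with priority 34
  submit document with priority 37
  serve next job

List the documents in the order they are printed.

49 → 48 → 53 → 46 → 42 → 52 → 40 → 54 → 39

insert 48 → {48}
insert 49 → {49, 48}
insert 40 → {49, 48, 40}
insert 33 → {49, 48, 40, 33}
insert 32 → {49, 48, 40, 33, 32}
insert 46 → {49, 48, 46, 40, 33, 32}
serve next job → 49; now {48, 46, 40, 33, 32}
serve next job → 48; now {46, 40, 33, 32}
insert 42 → {46, 42, 40, 33, 32}
insert 36 → {46, 42, 40, 36, 33, 32}
insert 53 → {53, 46, 42, 40, 36, 33, 32}
serve next job → 53; now {46, 42, 40, 36, 33, 32}
serve next job → 46; now {42, 40, 36, 33, 32}
insert 24 → {42, 40, 36, 33, 32, 24}
serve next job → 42; now {40, 36, 33, 32, 24}
insert 31 → {40, 36, 33, 32, 31, 24}
insert 29 → {40, 36, 33, 32, 31, 29, 24}
insert 52 → {52, 40, 36, 33, 32, 31, 29, 24}
serve next job → 52; now {40, 36, 33, 32, 31, 29, 24}
serve next job → 40; now {36, 33, 32, 31, 29, 24}
insert 25 → {36, 33, 32, 31, 29, 25, 24}
insert 35 → {36, 35, 33, 32, 31, 29, 25, 24}
insert 28 → {36, 35, 33, 32, 31, 29, 28, 25, 24}
insert 54 → {54, 36, 35, 33, 32, 31, 29, 28, 25, 24}
serve next job → 54; now {36, 35, 33, 32, 31, 29, 28, 25, 24}
insert 39 → {39, 36, 35, 33, 32, 31, 29, 28, 25, 24}
insert 34 → {39, 36, 35, 34, 33, 32, 31, 29, 28, 25, 24}
insert 37 → {39, 37, 36, 35, 34, 33, 32, 31, 29, 28, 25, 24}
serve next job → 39; now {37, 36, 35, 34, 33, 32, 31, 29, 28, 25, 24}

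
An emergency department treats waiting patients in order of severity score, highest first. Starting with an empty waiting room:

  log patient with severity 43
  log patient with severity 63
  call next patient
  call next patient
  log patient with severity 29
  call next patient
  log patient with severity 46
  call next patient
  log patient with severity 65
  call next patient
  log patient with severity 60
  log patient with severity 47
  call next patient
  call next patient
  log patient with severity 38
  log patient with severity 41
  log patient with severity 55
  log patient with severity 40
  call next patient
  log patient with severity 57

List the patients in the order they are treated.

insert 43 → {43}
insert 63 → {63, 43}
call next patient → 63; now {43}
call next patient → 43; now {}
insert 29 → {29}
call next patient → 29; now {}
insert 46 → {46}
call next patient → 46; now {}
insert 65 → {65}
call next patient → 65; now {}
insert 60 → {60}
insert 47 → {60, 47}
call next patient → 60; now {47}
call next patient → 47; now {}
insert 38 → {38}
insert 41 → {41, 38}
insert 55 → {55, 41, 38}
insert 40 → {55, 41, 40, 38}
call next patient → 55; now {41, 40, 38}
insert 57 → {57, 41, 40, 38}

63, 43, 29, 46, 65, 60, 47, 55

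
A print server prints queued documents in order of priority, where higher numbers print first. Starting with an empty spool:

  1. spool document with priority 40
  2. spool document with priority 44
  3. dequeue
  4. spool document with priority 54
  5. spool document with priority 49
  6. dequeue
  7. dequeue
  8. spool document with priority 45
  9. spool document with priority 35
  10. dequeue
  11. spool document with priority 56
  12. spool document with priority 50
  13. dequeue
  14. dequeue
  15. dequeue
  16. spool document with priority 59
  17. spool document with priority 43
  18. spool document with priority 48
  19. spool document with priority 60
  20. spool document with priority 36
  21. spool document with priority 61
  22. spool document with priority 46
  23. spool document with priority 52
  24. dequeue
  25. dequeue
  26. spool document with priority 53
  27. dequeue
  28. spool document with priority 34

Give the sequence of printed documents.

[44, 54, 49, 45, 56, 50, 40, 61, 60, 59]

insert 40 → {40}
insert 44 → {44, 40}
dequeue → 44; now {40}
insert 54 → {54, 40}
insert 49 → {54, 49, 40}
dequeue → 54; now {49, 40}
dequeue → 49; now {40}
insert 45 → {45, 40}
insert 35 → {45, 40, 35}
dequeue → 45; now {40, 35}
insert 56 → {56, 40, 35}
insert 50 → {56, 50, 40, 35}
dequeue → 56; now {50, 40, 35}
dequeue → 50; now {40, 35}
dequeue → 40; now {35}
insert 59 → {59, 35}
insert 43 → {59, 43, 35}
insert 48 → {59, 48, 43, 35}
insert 60 → {60, 59, 48, 43, 35}
insert 36 → {60, 59, 48, 43, 36, 35}
insert 61 → {61, 60, 59, 48, 43, 36, 35}
insert 46 → {61, 60, 59, 48, 46, 43, 36, 35}
insert 52 → {61, 60, 59, 52, 48, 46, 43, 36, 35}
dequeue → 61; now {60, 59, 52, 48, 46, 43, 36, 35}
dequeue → 60; now {59, 52, 48, 46, 43, 36, 35}
insert 53 → {59, 53, 52, 48, 46, 43, 36, 35}
dequeue → 59; now {53, 52, 48, 46, 43, 36, 35}
insert 34 → {53, 52, 48, 46, 43, 36, 35, 34}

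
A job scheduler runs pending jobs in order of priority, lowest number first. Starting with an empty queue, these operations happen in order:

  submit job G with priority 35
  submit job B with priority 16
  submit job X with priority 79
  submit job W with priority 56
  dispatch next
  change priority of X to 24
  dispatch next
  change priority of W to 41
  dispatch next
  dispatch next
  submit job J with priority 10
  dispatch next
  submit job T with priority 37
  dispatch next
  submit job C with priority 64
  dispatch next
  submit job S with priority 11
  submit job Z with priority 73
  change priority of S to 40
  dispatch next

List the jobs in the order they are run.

B, X, G, W, J, T, C, S

add G (priority 35) → {G:35}
add B (priority 16) → {B:16, G:35}
add X (priority 79) → {B:16, G:35, X:79}
add W (priority 56) → {B:16, G:35, W:56, X:79}
dispatch next → B; now {G:35, W:56, X:79}
update X to priority 24 → {X:24, G:35, W:56}
dispatch next → X; now {G:35, W:56}
update W to priority 41 → {G:35, W:41}
dispatch next → G; now {W:41}
dispatch next → W; now {}
add J (priority 10) → {J:10}
dispatch next → J; now {}
add T (priority 37) → {T:37}
dispatch next → T; now {}
add C (priority 64) → {C:64}
dispatch next → C; now {}
add S (priority 11) → {S:11}
add Z (priority 73) → {S:11, Z:73}
update S to priority 40 → {S:40, Z:73}
dispatch next → S; now {Z:73}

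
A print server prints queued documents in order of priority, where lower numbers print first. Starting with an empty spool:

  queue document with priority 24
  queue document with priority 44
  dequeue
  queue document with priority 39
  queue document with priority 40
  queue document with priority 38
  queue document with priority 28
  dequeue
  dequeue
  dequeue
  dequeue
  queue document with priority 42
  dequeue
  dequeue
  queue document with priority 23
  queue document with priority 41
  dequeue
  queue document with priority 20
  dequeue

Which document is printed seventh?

insert 24 → {24}
insert 44 → {24, 44}
dequeue → 24; now {44}
insert 39 → {39, 44}
insert 40 → {39, 40, 44}
insert 38 → {38, 39, 40, 44}
insert 28 → {28, 38, 39, 40, 44}
dequeue → 28; now {38, 39, 40, 44}
dequeue → 38; now {39, 40, 44}
dequeue → 39; now {40, 44}
dequeue → 40; now {44}
insert 42 → {42, 44}
dequeue → 42; now {44}
dequeue → 44; now {}
insert 23 → {23}
insert 41 → {23, 41}
dequeue → 23; now {41}
insert 20 → {20, 41}
dequeue → 20; now {41}

44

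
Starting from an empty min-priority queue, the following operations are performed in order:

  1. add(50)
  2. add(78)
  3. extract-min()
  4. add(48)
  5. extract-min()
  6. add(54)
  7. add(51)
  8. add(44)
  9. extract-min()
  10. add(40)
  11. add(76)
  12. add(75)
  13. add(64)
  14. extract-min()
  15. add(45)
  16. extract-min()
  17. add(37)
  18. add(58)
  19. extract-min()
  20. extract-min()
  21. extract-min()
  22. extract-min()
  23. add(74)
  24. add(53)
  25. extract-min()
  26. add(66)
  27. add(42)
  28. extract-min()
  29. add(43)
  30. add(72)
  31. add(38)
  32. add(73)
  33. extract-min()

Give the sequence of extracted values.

insert 50 → {50}
insert 78 → {50, 78}
extract-min → 50; now {78}
insert 48 → {48, 78}
extract-min → 48; now {78}
insert 54 → {54, 78}
insert 51 → {51, 54, 78}
insert 44 → {44, 51, 54, 78}
extract-min → 44; now {51, 54, 78}
insert 40 → {40, 51, 54, 78}
insert 76 → {40, 51, 54, 76, 78}
insert 75 → {40, 51, 54, 75, 76, 78}
insert 64 → {40, 51, 54, 64, 75, 76, 78}
extract-min → 40; now {51, 54, 64, 75, 76, 78}
insert 45 → {45, 51, 54, 64, 75, 76, 78}
extract-min → 45; now {51, 54, 64, 75, 76, 78}
insert 37 → {37, 51, 54, 64, 75, 76, 78}
insert 58 → {37, 51, 54, 58, 64, 75, 76, 78}
extract-min → 37; now {51, 54, 58, 64, 75, 76, 78}
extract-min → 51; now {54, 58, 64, 75, 76, 78}
extract-min → 54; now {58, 64, 75, 76, 78}
extract-min → 58; now {64, 75, 76, 78}
insert 74 → {64, 74, 75, 76, 78}
insert 53 → {53, 64, 74, 75, 76, 78}
extract-min → 53; now {64, 74, 75, 76, 78}
insert 66 → {64, 66, 74, 75, 76, 78}
insert 42 → {42, 64, 66, 74, 75, 76, 78}
extract-min → 42; now {64, 66, 74, 75, 76, 78}
insert 43 → {43, 64, 66, 74, 75, 76, 78}
insert 72 → {43, 64, 66, 72, 74, 75, 76, 78}
insert 38 → {38, 43, 64, 66, 72, 74, 75, 76, 78}
insert 73 → {38, 43, 64, 66, 72, 73, 74, 75, 76, 78}
extract-min → 38; now {43, 64, 66, 72, 73, 74, 75, 76, 78}

[50, 48, 44, 40, 45, 37, 51, 54, 58, 53, 42, 38]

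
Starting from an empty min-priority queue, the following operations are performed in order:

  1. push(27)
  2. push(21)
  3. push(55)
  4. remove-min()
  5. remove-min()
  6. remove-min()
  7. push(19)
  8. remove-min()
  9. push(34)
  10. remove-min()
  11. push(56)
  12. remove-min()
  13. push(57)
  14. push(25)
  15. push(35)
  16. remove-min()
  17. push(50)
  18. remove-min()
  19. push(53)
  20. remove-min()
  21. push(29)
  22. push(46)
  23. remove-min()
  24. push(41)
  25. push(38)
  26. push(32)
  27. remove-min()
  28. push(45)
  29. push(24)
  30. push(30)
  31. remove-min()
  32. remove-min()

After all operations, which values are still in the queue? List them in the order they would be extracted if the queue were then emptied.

insert 27 → {27}
insert 21 → {21, 27}
insert 55 → {21, 27, 55}
remove-min → 21; now {27, 55}
remove-min → 27; now {55}
remove-min → 55; now {}
insert 19 → {19}
remove-min → 19; now {}
insert 34 → {34}
remove-min → 34; now {}
insert 56 → {56}
remove-min → 56; now {}
insert 57 → {57}
insert 25 → {25, 57}
insert 35 → {25, 35, 57}
remove-min → 25; now {35, 57}
insert 50 → {35, 50, 57}
remove-min → 35; now {50, 57}
insert 53 → {50, 53, 57}
remove-min → 50; now {53, 57}
insert 29 → {29, 53, 57}
insert 46 → {29, 46, 53, 57}
remove-min → 29; now {46, 53, 57}
insert 41 → {41, 46, 53, 57}
insert 38 → {38, 41, 46, 53, 57}
insert 32 → {32, 38, 41, 46, 53, 57}
remove-min → 32; now {38, 41, 46, 53, 57}
insert 45 → {38, 41, 45, 46, 53, 57}
insert 24 → {24, 38, 41, 45, 46, 53, 57}
insert 30 → {24, 30, 38, 41, 45, 46, 53, 57}
remove-min → 24; now {30, 38, 41, 45, 46, 53, 57}
remove-min → 30; now {38, 41, 45, 46, 53, 57}

38, 41, 45, 46, 53, 57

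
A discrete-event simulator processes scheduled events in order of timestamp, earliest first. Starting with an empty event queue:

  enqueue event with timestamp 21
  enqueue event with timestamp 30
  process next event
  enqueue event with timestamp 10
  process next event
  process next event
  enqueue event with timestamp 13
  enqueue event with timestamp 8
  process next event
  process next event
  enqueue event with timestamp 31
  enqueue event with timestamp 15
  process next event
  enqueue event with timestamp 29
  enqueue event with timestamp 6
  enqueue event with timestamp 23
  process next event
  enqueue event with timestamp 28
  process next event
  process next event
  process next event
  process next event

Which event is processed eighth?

23

insert 21 → {21}
insert 30 → {21, 30}
process next event → 21; now {30}
insert 10 → {10, 30}
process next event → 10; now {30}
process next event → 30; now {}
insert 13 → {13}
insert 8 → {8, 13}
process next event → 8; now {13}
process next event → 13; now {}
insert 31 → {31}
insert 15 → {15, 31}
process next event → 15; now {31}
insert 29 → {29, 31}
insert 6 → {6, 29, 31}
insert 23 → {6, 23, 29, 31}
process next event → 6; now {23, 29, 31}
insert 28 → {23, 28, 29, 31}
process next event → 23; now {28, 29, 31}
process next event → 28; now {29, 31}
process next event → 29; now {31}
process next event → 31; now {}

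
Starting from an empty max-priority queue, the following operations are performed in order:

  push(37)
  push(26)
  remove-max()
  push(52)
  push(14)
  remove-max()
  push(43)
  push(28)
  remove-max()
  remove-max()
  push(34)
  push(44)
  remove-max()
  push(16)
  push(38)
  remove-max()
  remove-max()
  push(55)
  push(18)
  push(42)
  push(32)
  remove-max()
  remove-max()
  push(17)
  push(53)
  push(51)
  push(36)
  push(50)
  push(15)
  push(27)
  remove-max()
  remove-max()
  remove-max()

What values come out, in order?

37 → 52 → 43 → 28 → 44 → 38 → 34 → 55 → 42 → 53 → 51 → 50

insert 37 → {37}
insert 26 → {37, 26}
remove-max → 37; now {26}
insert 52 → {52, 26}
insert 14 → {52, 26, 14}
remove-max → 52; now {26, 14}
insert 43 → {43, 26, 14}
insert 28 → {43, 28, 26, 14}
remove-max → 43; now {28, 26, 14}
remove-max → 28; now {26, 14}
insert 34 → {34, 26, 14}
insert 44 → {44, 34, 26, 14}
remove-max → 44; now {34, 26, 14}
insert 16 → {34, 26, 16, 14}
insert 38 → {38, 34, 26, 16, 14}
remove-max → 38; now {34, 26, 16, 14}
remove-max → 34; now {26, 16, 14}
insert 55 → {55, 26, 16, 14}
insert 18 → {55, 26, 18, 16, 14}
insert 42 → {55, 42, 26, 18, 16, 14}
insert 32 → {55, 42, 32, 26, 18, 16, 14}
remove-max → 55; now {42, 32, 26, 18, 16, 14}
remove-max → 42; now {32, 26, 18, 16, 14}
insert 17 → {32, 26, 18, 17, 16, 14}
insert 53 → {53, 32, 26, 18, 17, 16, 14}
insert 51 → {53, 51, 32, 26, 18, 17, 16, 14}
insert 36 → {53, 51, 36, 32, 26, 18, 17, 16, 14}
insert 50 → {53, 51, 50, 36, 32, 26, 18, 17, 16, 14}
insert 15 → {53, 51, 50, 36, 32, 26, 18, 17, 16, 15, 14}
insert 27 → {53, 51, 50, 36, 32, 27, 26, 18, 17, 16, 15, 14}
remove-max → 53; now {51, 50, 36, 32, 27, 26, 18, 17, 16, 15, 14}
remove-max → 51; now {50, 36, 32, 27, 26, 18, 17, 16, 15, 14}
remove-max → 50; now {36, 32, 27, 26, 18, 17, 16, 15, 14}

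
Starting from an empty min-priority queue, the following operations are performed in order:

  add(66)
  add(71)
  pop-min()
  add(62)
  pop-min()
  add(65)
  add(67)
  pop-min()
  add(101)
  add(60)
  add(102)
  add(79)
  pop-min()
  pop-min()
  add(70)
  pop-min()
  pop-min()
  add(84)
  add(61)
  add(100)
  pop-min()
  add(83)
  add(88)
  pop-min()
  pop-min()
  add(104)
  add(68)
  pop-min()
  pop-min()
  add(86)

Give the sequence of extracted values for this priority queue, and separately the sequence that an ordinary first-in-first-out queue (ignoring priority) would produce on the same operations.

insert 66 → {66}
insert 71 → {66, 71}
pop-min → 66; now {71}
insert 62 → {62, 71}
pop-min → 62; now {71}
insert 65 → {65, 71}
insert 67 → {65, 67, 71}
pop-min → 65; now {67, 71}
insert 101 → {67, 71, 101}
insert 60 → {60, 67, 71, 101}
insert 102 → {60, 67, 71, 101, 102}
insert 79 → {60, 67, 71, 79, 101, 102}
pop-min → 60; now {67, 71, 79, 101, 102}
pop-min → 67; now {71, 79, 101, 102}
insert 70 → {70, 71, 79, 101, 102}
pop-min → 70; now {71, 79, 101, 102}
pop-min → 71; now {79, 101, 102}
insert 84 → {79, 84, 101, 102}
insert 61 → {61, 79, 84, 101, 102}
insert 100 → {61, 79, 84, 100, 101, 102}
pop-min → 61; now {79, 84, 100, 101, 102}
insert 83 → {79, 83, 84, 100, 101, 102}
insert 88 → {79, 83, 84, 88, 100, 101, 102}
pop-min → 79; now {83, 84, 88, 100, 101, 102}
pop-min → 83; now {84, 88, 100, 101, 102}
insert 104 → {84, 88, 100, 101, 102, 104}
insert 68 → {68, 84, 88, 100, 101, 102, 104}
pop-min → 68; now {84, 88, 100, 101, 102, 104}
pop-min → 84; now {88, 100, 101, 102, 104}
insert 86 → {86, 88, 100, 101, 102, 104}

priority queue: [66, 62, 65, 60, 67, 70, 71, 61, 79, 83, 68, 84]; FIFO queue: [66, 71, 62, 65, 67, 101, 60, 102, 79, 70, 84, 61]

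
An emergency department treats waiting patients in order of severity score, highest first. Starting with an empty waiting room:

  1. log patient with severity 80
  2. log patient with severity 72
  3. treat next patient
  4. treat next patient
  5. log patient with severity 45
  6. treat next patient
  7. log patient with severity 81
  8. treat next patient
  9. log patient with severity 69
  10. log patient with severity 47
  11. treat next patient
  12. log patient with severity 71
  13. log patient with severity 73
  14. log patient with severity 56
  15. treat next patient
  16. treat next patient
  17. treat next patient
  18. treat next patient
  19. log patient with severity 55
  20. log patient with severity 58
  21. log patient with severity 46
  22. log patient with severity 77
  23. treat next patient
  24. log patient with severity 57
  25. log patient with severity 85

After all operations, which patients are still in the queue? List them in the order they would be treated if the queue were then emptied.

85 → 58 → 57 → 55 → 46

insert 80 → {80}
insert 72 → {80, 72}
treat next patient → 80; now {72}
treat next patient → 72; now {}
insert 45 → {45}
treat next patient → 45; now {}
insert 81 → {81}
treat next patient → 81; now {}
insert 69 → {69}
insert 47 → {69, 47}
treat next patient → 69; now {47}
insert 71 → {71, 47}
insert 73 → {73, 71, 47}
insert 56 → {73, 71, 56, 47}
treat next patient → 73; now {71, 56, 47}
treat next patient → 71; now {56, 47}
treat next patient → 56; now {47}
treat next patient → 47; now {}
insert 55 → {55}
insert 58 → {58, 55}
insert 46 → {58, 55, 46}
insert 77 → {77, 58, 55, 46}
treat next patient → 77; now {58, 55, 46}
insert 57 → {58, 57, 55, 46}
insert 85 → {85, 58, 57, 55, 46}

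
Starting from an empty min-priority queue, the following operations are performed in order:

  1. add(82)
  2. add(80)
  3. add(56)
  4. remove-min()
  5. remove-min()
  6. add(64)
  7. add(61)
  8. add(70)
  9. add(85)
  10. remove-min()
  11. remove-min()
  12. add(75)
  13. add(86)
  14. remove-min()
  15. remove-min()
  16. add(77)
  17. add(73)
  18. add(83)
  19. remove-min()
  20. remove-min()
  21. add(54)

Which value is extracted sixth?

insert 82 → {82}
insert 80 → {80, 82}
insert 56 → {56, 80, 82}
remove-min → 56; now {80, 82}
remove-min → 80; now {82}
insert 64 → {64, 82}
insert 61 → {61, 64, 82}
insert 70 → {61, 64, 70, 82}
insert 85 → {61, 64, 70, 82, 85}
remove-min → 61; now {64, 70, 82, 85}
remove-min → 64; now {70, 82, 85}
insert 75 → {70, 75, 82, 85}
insert 86 → {70, 75, 82, 85, 86}
remove-min → 70; now {75, 82, 85, 86}
remove-min → 75; now {82, 85, 86}
insert 77 → {77, 82, 85, 86}
insert 73 → {73, 77, 82, 85, 86}
insert 83 → {73, 77, 82, 83, 85, 86}
remove-min → 73; now {77, 82, 83, 85, 86}
remove-min → 77; now {82, 83, 85, 86}
insert 54 → {54, 82, 83, 85, 86}

75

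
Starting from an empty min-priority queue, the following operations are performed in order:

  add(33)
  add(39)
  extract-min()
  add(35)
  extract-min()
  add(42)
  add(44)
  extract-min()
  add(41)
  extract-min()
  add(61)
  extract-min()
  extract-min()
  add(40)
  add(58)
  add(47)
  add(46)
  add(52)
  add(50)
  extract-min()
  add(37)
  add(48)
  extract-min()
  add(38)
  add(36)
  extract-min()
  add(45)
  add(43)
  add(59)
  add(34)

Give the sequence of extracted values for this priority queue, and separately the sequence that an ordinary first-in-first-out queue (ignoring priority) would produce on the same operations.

priority queue: 33, 35, 39, 41, 42, 44, 40, 37, 36; FIFO queue: 33, 39, 35, 42, 44, 41, 61, 40, 58

insert 33 → {33}
insert 39 → {33, 39}
extract-min → 33; now {39}
insert 35 → {35, 39}
extract-min → 35; now {39}
insert 42 → {39, 42}
insert 44 → {39, 42, 44}
extract-min → 39; now {42, 44}
insert 41 → {41, 42, 44}
extract-min → 41; now {42, 44}
insert 61 → {42, 44, 61}
extract-min → 42; now {44, 61}
extract-min → 44; now {61}
insert 40 → {40, 61}
insert 58 → {40, 58, 61}
insert 47 → {40, 47, 58, 61}
insert 46 → {40, 46, 47, 58, 61}
insert 52 → {40, 46, 47, 52, 58, 61}
insert 50 → {40, 46, 47, 50, 52, 58, 61}
extract-min → 40; now {46, 47, 50, 52, 58, 61}
insert 37 → {37, 46, 47, 50, 52, 58, 61}
insert 48 → {37, 46, 47, 48, 50, 52, 58, 61}
extract-min → 37; now {46, 47, 48, 50, 52, 58, 61}
insert 38 → {38, 46, 47, 48, 50, 52, 58, 61}
insert 36 → {36, 38, 46, 47, 48, 50, 52, 58, 61}
extract-min → 36; now {38, 46, 47, 48, 50, 52, 58, 61}
insert 45 → {38, 45, 46, 47, 48, 50, 52, 58, 61}
insert 43 → {38, 43, 45, 46, 47, 48, 50, 52, 58, 61}
insert 59 → {38, 43, 45, 46, 47, 48, 50, 52, 58, 59, 61}
insert 34 → {34, 38, 43, 45, 46, 47, 48, 50, 52, 58, 59, 61}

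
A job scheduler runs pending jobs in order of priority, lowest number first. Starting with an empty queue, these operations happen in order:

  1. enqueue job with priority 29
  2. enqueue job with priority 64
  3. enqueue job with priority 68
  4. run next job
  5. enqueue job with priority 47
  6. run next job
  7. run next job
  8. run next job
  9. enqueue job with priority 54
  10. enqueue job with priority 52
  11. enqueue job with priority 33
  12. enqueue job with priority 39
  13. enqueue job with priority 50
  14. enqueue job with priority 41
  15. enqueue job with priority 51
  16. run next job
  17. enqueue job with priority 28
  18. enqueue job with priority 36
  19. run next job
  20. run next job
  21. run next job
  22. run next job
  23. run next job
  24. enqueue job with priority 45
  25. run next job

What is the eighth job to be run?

insert 29 → {29}
insert 64 → {29, 64}
insert 68 → {29, 64, 68}
run next job → 29; now {64, 68}
insert 47 → {47, 64, 68}
run next job → 47; now {64, 68}
run next job → 64; now {68}
run next job → 68; now {}
insert 54 → {54}
insert 52 → {52, 54}
insert 33 → {33, 52, 54}
insert 39 → {33, 39, 52, 54}
insert 50 → {33, 39, 50, 52, 54}
insert 41 → {33, 39, 41, 50, 52, 54}
insert 51 → {33, 39, 41, 50, 51, 52, 54}
run next job → 33; now {39, 41, 50, 51, 52, 54}
insert 28 → {28, 39, 41, 50, 51, 52, 54}
insert 36 → {28, 36, 39, 41, 50, 51, 52, 54}
run next job → 28; now {36, 39, 41, 50, 51, 52, 54}
run next job → 36; now {39, 41, 50, 51, 52, 54}
run next job → 39; now {41, 50, 51, 52, 54}
run next job → 41; now {50, 51, 52, 54}
run next job → 50; now {51, 52, 54}
insert 45 → {45, 51, 52, 54}
run next job → 45; now {51, 52, 54}

39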